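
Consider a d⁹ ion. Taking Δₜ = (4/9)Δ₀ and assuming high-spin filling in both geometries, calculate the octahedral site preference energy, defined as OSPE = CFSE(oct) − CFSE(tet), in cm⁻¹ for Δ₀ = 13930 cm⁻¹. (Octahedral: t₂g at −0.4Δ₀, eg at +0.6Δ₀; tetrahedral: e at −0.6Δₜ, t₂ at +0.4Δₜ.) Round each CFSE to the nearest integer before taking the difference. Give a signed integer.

In an octahedral site d⁹ (HS) is t₂g⁶ eg³, giving CFSE(oct) = -0.6Δ₀ = -8358 cm⁻¹.
Tetrahedral e⁴ t₂⁵ gives -0.4Δₜ = -0.4 × (4/9) × 13930 = -2476 cm⁻¹.
Subtracting, OSPE = -8358 − (-2476) = -5882 cm⁻¹.

-5882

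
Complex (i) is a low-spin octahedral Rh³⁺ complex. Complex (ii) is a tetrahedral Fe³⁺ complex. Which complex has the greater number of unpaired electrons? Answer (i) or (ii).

(ii)

(i): Rh³⁺: group 9, so d-count = 9 − 3 = 6; t₂g⁶ eg⁰ → 0 unpaired.
(ii): Group 8 minus oxidation state +3 gives a d⁵ configuration for Fe³⁺; Tetrahedral splitting is small, so the complex is high-spin; e² t₂³ → 5 unpaired.
So (ii) has more unpaired electrons.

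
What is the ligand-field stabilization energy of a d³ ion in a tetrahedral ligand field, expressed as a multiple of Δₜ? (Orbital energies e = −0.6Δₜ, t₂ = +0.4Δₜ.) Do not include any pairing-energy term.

-0.8 Δₜ

With tetrahedral geometry the complex is necessarily high-spin.
Configuration: e² t₂¹.
CFSE = 2(-0.6Δₜ) + 1(0.4Δₜ) = -1.2Δₜ + 0.4Δₜ = -0.8Δₜ.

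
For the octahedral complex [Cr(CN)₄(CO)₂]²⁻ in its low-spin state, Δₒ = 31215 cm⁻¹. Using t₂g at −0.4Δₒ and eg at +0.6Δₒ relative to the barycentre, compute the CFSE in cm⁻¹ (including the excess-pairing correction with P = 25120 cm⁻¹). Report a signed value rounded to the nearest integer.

-24824

Ligand charges: 4×(-1) from CN⁻ and 2×(+0) from CO sum to -4; with overall charge -2, Cr is +2.
Cr²⁺: group 6, so d-count = 6 − 2 = 4.
The d⁴ electrons fill as t₂g⁴ eg⁰.
Orbital CFSE = 4(-0.4) + 0(0.6) = -1.6Δₒ = -1.6 × 31215 = -49944 cm⁻¹.
Pairing penalty: 1 pair vs 0 in the high-spin reference → 1 extra × P = 25120 cm⁻¹.
Net CFSE = -49944 + 25120 = -24824 cm⁻¹.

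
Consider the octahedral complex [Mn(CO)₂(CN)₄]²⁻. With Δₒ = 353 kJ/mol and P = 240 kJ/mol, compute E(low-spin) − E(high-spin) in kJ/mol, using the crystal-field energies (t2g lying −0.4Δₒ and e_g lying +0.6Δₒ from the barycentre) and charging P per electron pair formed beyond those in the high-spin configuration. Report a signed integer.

Ligand charges: 2×(+0) from CO and 4×(-1) from CN⁻ sum to -4; with overall charge -2, Mn is +2.
Mn sits in group 7; removing 2 electrons leaves Mn²⁺ with 7 − 2 = 5 d electrons.
In the high-spin limit (t2g^3 e_g^2) the orbital term is 0.0Δₒ = 0 kJ/mol, with no excess pairing.
Low-spin t2g^5 e_g^0 gives -2.0Δₒ = -706 kJ/mol, but forming 2 extra pairs costs 2P = 480 kJ/mol, so E(LS) = -706 + 480 = -226 kJ/mol.
Thus E(LS) − E(HS) = -226 kJ/mol.

-226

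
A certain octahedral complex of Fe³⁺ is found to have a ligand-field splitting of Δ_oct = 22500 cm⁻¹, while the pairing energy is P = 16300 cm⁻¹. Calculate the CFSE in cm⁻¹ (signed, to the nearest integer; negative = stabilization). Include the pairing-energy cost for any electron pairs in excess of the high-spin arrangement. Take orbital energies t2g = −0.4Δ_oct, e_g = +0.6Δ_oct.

Group 8 minus oxidation state +3 gives a d⁵ configuration for Fe³⁺.
With Δ_oct > P the complex is low-spin.
Filling d⁵ accordingly: t2g^5 e_g^0.
Orbital CFSE = -2.0Δ_oct = -2.0 × 22500 = -45000 cm⁻¹.
Excess pairs vs high-spin: 2 − 0 = 2; pairing cost = +32600 cm⁻¹.
Net CFSE = -45000 + 32600 = -12400 cm⁻¹.

-12400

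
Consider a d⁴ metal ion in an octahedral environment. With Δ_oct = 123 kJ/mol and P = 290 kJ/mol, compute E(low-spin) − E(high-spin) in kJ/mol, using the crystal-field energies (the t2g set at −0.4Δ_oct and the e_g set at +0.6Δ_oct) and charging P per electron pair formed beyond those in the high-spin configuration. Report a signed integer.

167

In the high-spin limit (t2g^3 e_g^1) the orbital term is -0.6Δ_oct = -74 kJ/mol, with no excess pairing.
For low-spin the configuration is t2g^4 e_g^0: orbital energy -1.6 × 123 = -197 kJ/mol, and 1 additional pair relative to high-spin adds 290 kJ/mol, giving 93 kJ/mol.
E(LS) − E(HS) = 93 − (-74) = 167 kJ/mol.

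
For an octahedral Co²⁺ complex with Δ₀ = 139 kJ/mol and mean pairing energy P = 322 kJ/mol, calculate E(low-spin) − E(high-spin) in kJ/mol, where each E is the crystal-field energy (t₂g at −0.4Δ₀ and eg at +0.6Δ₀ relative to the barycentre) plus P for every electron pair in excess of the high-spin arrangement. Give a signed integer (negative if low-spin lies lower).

Group 9 minus oxidation state +2 gives a d⁷ configuration for Co²⁺.
High-spin d⁷ fills as t₂g⁵ eg² with CFSE 5(−0.4) + 2(+0.6) = -0.8Δ₀ = -111 kJ/mol.
Low-spin: t₂g⁶ eg¹, orbital CFSE = -1.8Δ₀ = -250 kJ/mol; plus 1 excess pair × P = +322 kJ/mol; total 72 kJ/mol.
E(LS) − E(HS) = 72 − (-111) = 183 kJ/mol.

183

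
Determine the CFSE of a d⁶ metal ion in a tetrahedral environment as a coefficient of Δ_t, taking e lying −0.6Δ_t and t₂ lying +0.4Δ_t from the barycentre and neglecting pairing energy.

-0.6 Δ_t

With tetrahedral geometry the complex is necessarily high-spin.
Configuration: e³ t₂³.
CFSE = 3(-0.6Δ_t) + 3(0.4Δ_t) = -1.8Δ_t + 1.2Δ_t = -0.6Δ_t.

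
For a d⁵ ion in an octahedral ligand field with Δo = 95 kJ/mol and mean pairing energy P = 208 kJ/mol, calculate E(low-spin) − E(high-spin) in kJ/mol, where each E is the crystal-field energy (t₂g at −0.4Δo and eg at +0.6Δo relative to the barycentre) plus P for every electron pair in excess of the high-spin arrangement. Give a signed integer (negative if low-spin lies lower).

High-spin: t₂g³ eg², CFSE = 0.0Δo = 0 kJ/mol.
Low-spin: t₂g⁵ eg⁰, orbital CFSE = -2.0Δo = -190 kJ/mol; plus 2 excess pairs × P = +416 kJ/mol; total 226 kJ/mol.
E(LS) − E(HS) = 226 − (0) = 226 kJ/mol.

226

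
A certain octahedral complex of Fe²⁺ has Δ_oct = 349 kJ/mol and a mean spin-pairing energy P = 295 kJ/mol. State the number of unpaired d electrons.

Fe is in group 8, so Fe²⁺ is d⁶ (8 − 2 = 6).
Δ_oct > P, so pairing is preferred: the ground state is low-spin.
That gives t2g^6 e_g^0.
Unpaired electrons: 0.

0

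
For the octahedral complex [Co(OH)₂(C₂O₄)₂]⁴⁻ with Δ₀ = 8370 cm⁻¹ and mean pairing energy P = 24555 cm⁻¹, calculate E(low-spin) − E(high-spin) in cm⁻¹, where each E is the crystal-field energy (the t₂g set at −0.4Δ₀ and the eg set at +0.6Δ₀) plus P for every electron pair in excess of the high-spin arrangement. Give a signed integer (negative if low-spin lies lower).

16185

Ligand charges: 2×(-1) from OH⁻ and 2×(-2) from C₂O₄²⁻ sum to -6; with overall charge -4, Co is +2.
Co²⁺: group 9, so d-count = 9 − 2 = 7.
High-spin d⁷ fills as t₂g⁵ eg² with CFSE 5(−0.4) + 2(+0.6) = -0.8Δ₀ = -6696 cm⁻¹.
Low-spin t₂g⁶ eg¹ gives -1.8Δ₀ = -15066 cm⁻¹, but forming 1 extra pair costs 1P = 24555 cm⁻¹, so E(LS) = -15066 + 24555 = 9489 cm⁻¹.
Thus E(LS) − E(HS) = 16185 cm⁻¹.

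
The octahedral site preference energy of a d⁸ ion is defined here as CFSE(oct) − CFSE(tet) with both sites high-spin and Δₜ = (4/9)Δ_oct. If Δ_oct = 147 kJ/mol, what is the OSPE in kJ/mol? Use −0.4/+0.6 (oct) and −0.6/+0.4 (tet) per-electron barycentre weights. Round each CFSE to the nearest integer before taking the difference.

Octahedral high-spin t2g^6 e_g^2: CFSE = -1.2 × 147 = -176 kJ/mol.
Tetrahedral e^4 t2^4 gives -0.8Δₜ = -0.8 × (4/9) × 147 = -52 kJ/mol.
Subtracting, OSPE = -176 − (-52) = -124 kJ/mol.

-124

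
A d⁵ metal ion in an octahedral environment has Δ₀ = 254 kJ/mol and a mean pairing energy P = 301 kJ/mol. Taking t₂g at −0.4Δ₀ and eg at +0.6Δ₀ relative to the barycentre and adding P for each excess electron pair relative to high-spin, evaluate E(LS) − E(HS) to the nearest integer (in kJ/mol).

High-spin: t₂g³ eg², CFSE = 0.0Δ₀ = 0 kJ/mol.
Low-spin: t₂g⁵ eg⁰, orbital CFSE = -2.0Δ₀ = -508 kJ/mol; plus 2 excess pairs × P = +602 kJ/mol; total 94 kJ/mol.
E(LS) − E(HS) = 94 − (0) = 94 kJ/mol.

94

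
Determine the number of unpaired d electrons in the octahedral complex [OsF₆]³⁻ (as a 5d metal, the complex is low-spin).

1

Each F⁻ contributes -1; 6 × (-1) = -6. With overall charge -3, Os is in the +3 oxidation state.
Group 8 minus oxidation state +3 gives a d⁵ configuration for Os³⁺.
Configuration: t₂g⁵ eg⁰, giving 1 unpaired electron.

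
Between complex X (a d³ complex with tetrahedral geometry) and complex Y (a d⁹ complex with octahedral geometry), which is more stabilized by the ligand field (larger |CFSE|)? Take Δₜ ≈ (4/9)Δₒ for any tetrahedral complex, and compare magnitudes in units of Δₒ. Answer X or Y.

X: Tetrahedral fields are weak (Δₜ ≈ 4/9 Δₒ), so electrons fill high-spin; e² t₂¹, CFSE = -0.8Δₜ ≈ -0.36Δₒ.
Y: t2g^6 e_g^3, CFSE = -0.6Δₒ.
So Y has the larger |CFSE|.

Y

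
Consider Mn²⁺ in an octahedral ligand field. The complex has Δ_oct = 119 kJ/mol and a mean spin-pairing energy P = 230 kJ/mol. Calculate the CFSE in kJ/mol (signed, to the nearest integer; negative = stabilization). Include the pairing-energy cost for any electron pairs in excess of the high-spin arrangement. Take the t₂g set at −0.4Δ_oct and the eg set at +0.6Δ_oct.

Mn is in group 7, so Mn²⁺ is d⁵ (7 − 2 = 5).
Δ_oct < P, so pairing is avoided: the ground state is high-spin.
Configuration: t₂g³ eg².
Orbital CFSE = 0.0Δ_oct = 0.0 × 119 = 0 kJ/mol.
High-spin has no excess pairs, so no pairing correction applies.

0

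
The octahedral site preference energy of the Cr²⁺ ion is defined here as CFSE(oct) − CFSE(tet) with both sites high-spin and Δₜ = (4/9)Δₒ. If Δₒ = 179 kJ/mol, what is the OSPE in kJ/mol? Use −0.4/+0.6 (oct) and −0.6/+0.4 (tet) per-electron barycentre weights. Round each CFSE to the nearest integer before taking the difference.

Cr sits in group 6; removing 2 electrons leaves Cr²⁺ with 6 − 2 = 4 d electrons.
In an octahedral site d⁴ (HS) is t2g^3 e_g^1, giving CFSE(oct) = -0.6Δₒ = -107 kJ/mol.
In a tetrahedral site the filling is e^2 t2^2: CFSE(tet) = -0.4Δₜ = -0.4 × (4/9)(179) = -32 kJ/mol.
OSPE = CFSE(oct) − CFSE(tet) = -107 − (-32) = -75 kJ/mol.

-75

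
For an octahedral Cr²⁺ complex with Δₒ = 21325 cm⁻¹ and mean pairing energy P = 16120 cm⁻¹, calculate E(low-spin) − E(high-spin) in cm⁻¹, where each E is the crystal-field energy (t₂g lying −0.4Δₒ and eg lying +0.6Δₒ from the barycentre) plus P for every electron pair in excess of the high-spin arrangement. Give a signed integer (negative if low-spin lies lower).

-5205

Cr²⁺: group 6, so d-count = 6 − 2 = 4.
In the high-spin limit (t₂g³ eg¹) the orbital term is -0.6Δₒ = -12795 cm⁻¹, with no excess pairing.
Low-spin: t₂g⁴ eg⁰, orbital CFSE = -1.6Δₒ = -34120 cm⁻¹; plus 1 excess pair × P = +16120 cm⁻¹; total -18000 cm⁻¹.
The difference is -18000 − (-12795) = -5205 cm⁻¹, so low-spin lies lower.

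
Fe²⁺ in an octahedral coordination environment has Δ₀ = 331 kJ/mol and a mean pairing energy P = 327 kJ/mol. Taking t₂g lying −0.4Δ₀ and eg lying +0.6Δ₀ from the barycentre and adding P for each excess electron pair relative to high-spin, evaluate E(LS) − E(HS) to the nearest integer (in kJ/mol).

-8

Fe sits in group 8; removing 2 electrons leaves Fe²⁺ with 8 − 2 = 6 d electrons.
High-spin d⁶ fills as t₂g⁴ eg² with CFSE 4(−0.4) + 2(+0.6) = -0.4Δ₀ = -132 kJ/mol.
Low-spin: t₂g⁶ eg⁰, orbital CFSE = -2.4Δ₀ = -794 kJ/mol; plus 2 excess pairs × P = +654 kJ/mol; total -140 kJ/mol.
Thus E(LS) − E(HS) = -8 kJ/mol.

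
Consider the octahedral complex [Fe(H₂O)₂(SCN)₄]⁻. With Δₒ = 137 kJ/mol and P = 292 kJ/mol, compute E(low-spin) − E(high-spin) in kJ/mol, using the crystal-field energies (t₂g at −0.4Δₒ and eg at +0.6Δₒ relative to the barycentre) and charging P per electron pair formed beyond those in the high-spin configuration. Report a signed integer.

310

Ligand charges: 2×(+0) from H₂O and 4×(-1) from SCN⁻ sum to -4; with overall charge -1, Fe is +3.
Group 8 minus oxidation state +3 gives a d⁵ configuration for Fe³⁺.
High-spin d⁵ fills as t₂g³ eg² with CFSE 3(−0.4) + 2(+0.6) = 0.0Δₒ = 0 kJ/mol.
For low-spin the configuration is t₂g⁵ eg⁰: orbital energy -2.0 × 137 = -274 kJ/mol, and 2 additional pairs relative to high-spin add 584 kJ/mol, giving 310 kJ/mol.
E(LS) − E(HS) = 310 − (0) = 310 kJ/mol.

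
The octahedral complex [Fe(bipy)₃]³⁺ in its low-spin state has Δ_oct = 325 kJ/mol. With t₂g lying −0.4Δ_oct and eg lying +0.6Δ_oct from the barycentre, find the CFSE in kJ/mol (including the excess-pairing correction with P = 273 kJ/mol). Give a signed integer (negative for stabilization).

-104

bipy is neutral, so the +3 overall charge sits on Fe: oxidation state +3.
Fe is in group 8, so Fe³⁺ is d⁵ (8 − 3 = 5).
Electron filling gives t₂g⁵ eg⁰.
The orbital stabilization is -2.0Δ_oct = -2.0 × 325 = -650 kJ/mol.
High-spin d⁵ would be t₂g³ eg² with 0 pairs; low-spin has 2, so 2 excess pairs cost +2P = +546 kJ/mol.
Overall CFSE = -650 + 546 = -104 kJ/mol.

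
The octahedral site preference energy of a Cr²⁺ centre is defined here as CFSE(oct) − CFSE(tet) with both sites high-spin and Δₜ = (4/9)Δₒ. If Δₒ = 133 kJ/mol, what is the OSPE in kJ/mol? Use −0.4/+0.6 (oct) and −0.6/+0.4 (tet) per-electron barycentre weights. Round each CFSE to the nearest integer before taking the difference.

-56

Cr is in group 6, so Cr²⁺ is d⁴ (6 − 2 = 4).
Octahedral high-spin t₂g³ eg¹: CFSE = -0.6 × 133 = -80 kJ/mol.
In a tetrahedral site the filling is e² t₂²: CFSE(tet) = -0.4Δₜ = -0.4 × (4/9)(133) = -24 kJ/mol.
OSPE = -80 − (-24) = -56 kJ/mol.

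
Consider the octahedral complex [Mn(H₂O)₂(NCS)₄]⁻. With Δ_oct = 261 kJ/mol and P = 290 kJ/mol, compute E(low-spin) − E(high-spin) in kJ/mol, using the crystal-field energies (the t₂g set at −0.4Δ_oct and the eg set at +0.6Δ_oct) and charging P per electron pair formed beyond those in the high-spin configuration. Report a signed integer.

29

Ligand charges: 2×(+0) from H₂O and 4×(-1) from NCS⁻ sum to -4; with overall charge -1, Mn is +3.
Mn is in group 7, so Mn³⁺ is d⁴ (7 − 3 = 4).
In the high-spin limit (t₂g³ eg¹) the orbital term is -0.6Δ_oct = -157 kJ/mol, with no excess pairing.
Low-spin t₂g⁴ eg⁰ gives -1.6Δ_oct = -418 kJ/mol, but forming 1 extra pair costs 1P = 290 kJ/mol, so E(LS) = -418 + 290 = -128 kJ/mol.
E(LS) − E(HS) = -128 − (-157) = 29 kJ/mol.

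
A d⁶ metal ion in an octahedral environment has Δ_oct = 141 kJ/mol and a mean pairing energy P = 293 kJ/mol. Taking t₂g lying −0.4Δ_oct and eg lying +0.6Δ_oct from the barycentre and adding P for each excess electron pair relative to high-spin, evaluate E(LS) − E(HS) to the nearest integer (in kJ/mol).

High-spin d⁶ fills as t₂g⁴ eg² with CFSE 4(−0.4) + 2(+0.6) = -0.4Δ_oct = -56 kJ/mol.
Low-spin: t₂g⁶ eg⁰, orbital CFSE = -2.4Δ_oct = -338 kJ/mol; plus 2 excess pairs × P = +586 kJ/mol; total 248 kJ/mol.
The difference is 248 − (-56) = 304 kJ/mol, so high-spin lies lower.

304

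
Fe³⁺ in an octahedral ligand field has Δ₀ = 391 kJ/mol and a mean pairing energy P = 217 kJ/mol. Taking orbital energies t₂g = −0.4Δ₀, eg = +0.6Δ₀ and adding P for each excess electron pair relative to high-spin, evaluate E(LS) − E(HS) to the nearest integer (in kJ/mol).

Fe is in group 8, so Fe³⁺ is d⁵ (8 − 3 = 5).
High-spin: t₂g³ eg², CFSE = 0.0Δ₀ = 0 kJ/mol.
Low-spin: t₂g⁵ eg⁰, orbital CFSE = -2.0Δ₀ = -782 kJ/mol; plus 2 excess pairs × P = +434 kJ/mol; total -348 kJ/mol.
The difference is -348 − (0) = -348 kJ/mol, so low-spin lies lower.

-348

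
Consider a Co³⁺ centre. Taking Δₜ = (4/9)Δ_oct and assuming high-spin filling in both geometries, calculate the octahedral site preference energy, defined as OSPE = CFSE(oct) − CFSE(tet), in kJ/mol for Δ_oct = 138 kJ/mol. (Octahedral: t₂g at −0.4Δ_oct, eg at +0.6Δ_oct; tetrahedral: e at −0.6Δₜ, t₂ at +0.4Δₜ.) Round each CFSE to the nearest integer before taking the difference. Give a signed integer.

Co³⁺: group 9, so d-count = 9 − 3 = 6.
Octahedral (high-spin): t₂g⁴ eg², CFSE = 4(−0.4) + 2(+0.6) = -0.4Δ_oct = -0.4 × 138 = -55 kJ/mol.
Tetrahedral: e³ t₂³, CFSE = 3(−0.6) + 3(+0.4) = -0.6Δₜ = -0.6 × (4/9) × 138 = -37 kJ/mol.
OSPE = -55 − (-37) = -18 kJ/mol.

-18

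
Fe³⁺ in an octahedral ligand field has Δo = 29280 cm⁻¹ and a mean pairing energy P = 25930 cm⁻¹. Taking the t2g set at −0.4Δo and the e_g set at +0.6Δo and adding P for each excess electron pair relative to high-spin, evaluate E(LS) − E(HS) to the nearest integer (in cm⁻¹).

Fe sits in group 8; removing 3 electrons leaves Fe³⁺ with 8 − 3 = 5 d electrons.
High-spin: t2g^3 e_g^2, CFSE = 0.0Δo = 0 cm⁻¹.
Low-spin t2g^5 e_g^0 gives -2.0Δo = -58560 cm⁻¹, but forming 2 extra pairs costs 2P = 51860 cm⁻¹, so E(LS) = -58560 + 51860 = -6700 cm⁻¹.
The difference is -6700 − (0) = -6700 cm⁻¹, so low-spin lies lower.

-6700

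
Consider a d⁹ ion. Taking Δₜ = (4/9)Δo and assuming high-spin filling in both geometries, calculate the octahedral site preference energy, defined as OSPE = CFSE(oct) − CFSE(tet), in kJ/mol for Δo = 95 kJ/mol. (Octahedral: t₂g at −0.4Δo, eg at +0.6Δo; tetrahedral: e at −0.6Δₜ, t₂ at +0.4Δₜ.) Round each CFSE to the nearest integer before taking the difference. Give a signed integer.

In an octahedral site d⁹ (HS) is t2g^6 e_g^3, giving CFSE(oct) = -0.6Δo = -57 kJ/mol.
Tetrahedral e^4 t2^5 gives -0.4Δₜ = -0.4 × (4/9) × 95 = -17 kJ/mol.
Subtracting, OSPE = -57 − (-17) = -40 kJ/mol.

-40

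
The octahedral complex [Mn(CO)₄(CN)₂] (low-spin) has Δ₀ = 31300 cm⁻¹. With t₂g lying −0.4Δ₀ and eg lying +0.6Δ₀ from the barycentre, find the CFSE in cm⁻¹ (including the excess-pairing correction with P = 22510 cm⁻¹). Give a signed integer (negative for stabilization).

-17580

Ligand charges: 4×(+0) from CO and 2×(-1) from CN⁻ sum to -2; with overall charge +0, Mn is +2.
Mn²⁺: group 7, so d-count = 7 − 2 = 5.
Configuration: t₂g⁵ eg⁰.
The orbital stabilization is -2.0Δ₀ = -2.0 × 31300 = -62600 cm⁻¹.
Relative to high-spin t₂g³ eg² (0 paired), the low-spin configuration has 2 additional pairs, contributing +2 × 22510 = +45020 cm⁻¹.
Combining: -62600 + 45020 = -17580 cm⁻¹.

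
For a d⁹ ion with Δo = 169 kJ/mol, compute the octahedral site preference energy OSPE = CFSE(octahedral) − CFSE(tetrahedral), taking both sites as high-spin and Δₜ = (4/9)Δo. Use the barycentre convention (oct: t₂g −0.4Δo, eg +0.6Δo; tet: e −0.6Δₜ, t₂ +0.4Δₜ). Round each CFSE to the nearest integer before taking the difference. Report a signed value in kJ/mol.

-71

In an octahedral site d⁹ (HS) is t₂g⁶ eg³, giving CFSE(oct) = -0.6Δo = -101 kJ/mol.
Tetrahedral e⁴ t₂⁵ gives -0.4Δₜ = -0.4 × (4/9) × 169 = -30 kJ/mol.
OSPE = CFSE(oct) − CFSE(tet) = -101 − (-30) = -71 kJ/mol.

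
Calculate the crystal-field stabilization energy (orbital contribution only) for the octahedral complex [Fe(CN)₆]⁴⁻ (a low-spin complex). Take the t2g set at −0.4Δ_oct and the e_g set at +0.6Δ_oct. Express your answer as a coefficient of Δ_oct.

-2.4 Δ_oct

Each CN⁻ contributes -1; 6 × (-1) = -6. With overall charge -4, Fe is in the +2 oxidation state.
Fe²⁺: group 8, so d-count = 8 − 2 = 6.
Configuration: t2g^6 e_g^0.
CFSE = 6(-0.4Δ_oct) + 0(0.6Δ_oct) = -2.4Δ_oct + 0.0Δ_oct = -2.4Δ_oct.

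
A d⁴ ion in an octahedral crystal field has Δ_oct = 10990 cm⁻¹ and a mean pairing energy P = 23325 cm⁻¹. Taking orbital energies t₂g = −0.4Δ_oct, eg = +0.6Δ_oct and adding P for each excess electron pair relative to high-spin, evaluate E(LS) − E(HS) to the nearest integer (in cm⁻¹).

High-spin: t₂g³ eg¹, CFSE = -0.6Δ_oct = -6594 cm⁻¹.
For low-spin the configuration is t₂g⁴ eg⁰: orbital energy -1.6 × 10990 = -17584 cm⁻¹, and 1 additional pair relative to high-spin adds 23325 cm⁻¹, giving 5741 cm⁻¹.
The difference is 5741 − (-6594) = 12335 cm⁻¹, so high-spin lies lower.

12335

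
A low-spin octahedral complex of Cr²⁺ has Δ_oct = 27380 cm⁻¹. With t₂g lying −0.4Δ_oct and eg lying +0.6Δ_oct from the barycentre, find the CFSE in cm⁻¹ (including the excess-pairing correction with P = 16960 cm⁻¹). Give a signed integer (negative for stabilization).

Cr sits in group 6; removing 2 electrons leaves Cr²⁺ with 6 − 2 = 4 d electrons.
The d⁴ electrons fill as t₂g⁴ eg⁰.
CFSE(orbital) = 4×(-0.4Δ_oct) + 0×(0.6Δ_oct) = -1.6Δ_oct; with Δ_oct = 27380 cm⁻¹ that is -43808 cm⁻¹.
Pairing penalty: 1 pair vs 0 in the high-spin reference → 1 extra × P = 16960 cm⁻¹.
Combining: -43808 + 16960 = -26848 cm⁻¹.

-26848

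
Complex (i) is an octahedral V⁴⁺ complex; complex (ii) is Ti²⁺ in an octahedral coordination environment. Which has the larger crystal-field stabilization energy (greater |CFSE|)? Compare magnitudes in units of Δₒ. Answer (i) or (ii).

(ii)

(i): V is in group 5, so V⁴⁺ is d¹ (5 − 4 = 1); t₂g¹ eg⁰, CFSE = -0.4Δₒ.
(ii): Group 4 minus oxidation state +2 gives a d² configuration for Ti²⁺; t₂g² eg⁰, CFSE = -0.8Δₒ.
So (ii) has the larger |CFSE|.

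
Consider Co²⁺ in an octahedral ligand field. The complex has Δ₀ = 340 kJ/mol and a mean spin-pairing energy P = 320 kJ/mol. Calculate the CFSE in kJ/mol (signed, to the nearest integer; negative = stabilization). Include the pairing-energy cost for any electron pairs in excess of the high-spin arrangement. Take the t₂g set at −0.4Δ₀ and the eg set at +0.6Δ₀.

Co sits in group 9; removing 2 electrons leaves Co²⁺ with 9 − 2 = 7 d electrons.
With Δ₀ > P the complex is low-spin.
Configuration: t₂g⁶ eg¹.
Orbital CFSE = -1.8Δ₀ = -1.8 × 340 = -612 kJ/mol.
Excess pairs vs high-spin: 3 − 2 = 1; pairing cost = +320 kJ/mol.
Net CFSE = -612 + 320 = -292 kJ/mol.

-292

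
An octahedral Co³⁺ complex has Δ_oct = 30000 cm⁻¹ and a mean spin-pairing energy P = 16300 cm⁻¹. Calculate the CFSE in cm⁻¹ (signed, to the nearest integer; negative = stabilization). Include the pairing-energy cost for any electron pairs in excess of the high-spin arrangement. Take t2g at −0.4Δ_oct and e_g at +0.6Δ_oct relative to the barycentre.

Co is in group 9, so Co³⁺ is d⁶ (9 − 3 = 6).
With Δ_oct > P the complex is low-spin.
Configuration: t2g^6 e_g^0.
Orbital CFSE = -2.4Δ_oct = -2.4 × 30000 = -72000 cm⁻¹.
Excess pairs vs high-spin: 3 − 1 = 2; pairing cost = +32600 cm⁻¹.
Net CFSE = -72000 + 32600 = -39400 cm⁻¹.

-39400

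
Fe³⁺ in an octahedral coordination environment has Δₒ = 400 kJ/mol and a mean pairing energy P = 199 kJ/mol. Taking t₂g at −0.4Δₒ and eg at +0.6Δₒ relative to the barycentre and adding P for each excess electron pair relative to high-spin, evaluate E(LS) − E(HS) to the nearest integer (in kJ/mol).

-402

Group 8 minus oxidation state +3 gives a d⁵ configuration for Fe³⁺.
High-spin: t₂g³ eg², CFSE = 0.0Δₒ = 0 kJ/mol.
For low-spin the configuration is t₂g⁵ eg⁰: orbital energy -2.0 × 400 = -800 kJ/mol, and 2 additional pairs relative to high-spin add 398 kJ/mol, giving -402 kJ/mol.
E(LS) − E(HS) = -402 − (0) = -402 kJ/mol.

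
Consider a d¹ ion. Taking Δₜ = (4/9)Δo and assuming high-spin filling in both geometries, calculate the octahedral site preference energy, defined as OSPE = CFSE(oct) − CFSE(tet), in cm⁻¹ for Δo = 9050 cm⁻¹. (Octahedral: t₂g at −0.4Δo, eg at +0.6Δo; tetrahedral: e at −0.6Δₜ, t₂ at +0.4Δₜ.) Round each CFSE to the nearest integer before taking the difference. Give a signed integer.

-1207

Octahedral (high-spin): t₂g¹ eg⁰, CFSE = 1(−0.4) + 0(+0.6) = -0.4Δo = -0.4 × 9050 = -3620 cm⁻¹.
Tetrahedral e¹ t₂⁰ gives -0.6Δₜ = -0.6 × (4/9) × 9050 = -2413 cm⁻¹.
OSPE = -3620 − (-2413) = -1207 cm⁻¹.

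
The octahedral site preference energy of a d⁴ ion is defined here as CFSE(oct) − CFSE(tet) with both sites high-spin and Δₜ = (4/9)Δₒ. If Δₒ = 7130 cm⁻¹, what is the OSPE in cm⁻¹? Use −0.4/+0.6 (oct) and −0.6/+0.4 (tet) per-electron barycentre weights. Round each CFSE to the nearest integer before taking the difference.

-3010

In an octahedral site d⁴ (HS) is t₂g³ eg¹, giving CFSE(oct) = -0.6Δₒ = -4278 cm⁻¹.
In a tetrahedral site the filling is e² t₂²: CFSE(tet) = -0.4Δₜ = -0.4 × (4/9)(7130) = -1268 cm⁻¹.
Subtracting, OSPE = -4278 − (-1268) = -3010 cm⁻¹.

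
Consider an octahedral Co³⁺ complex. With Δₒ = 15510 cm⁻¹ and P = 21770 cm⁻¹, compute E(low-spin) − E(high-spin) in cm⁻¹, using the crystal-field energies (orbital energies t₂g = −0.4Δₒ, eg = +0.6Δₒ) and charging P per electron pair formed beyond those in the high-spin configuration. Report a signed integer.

12520

Co sits in group 9; removing 3 electrons leaves Co³⁺ with 9 − 3 = 6 d electrons.
High-spin: t₂g⁴ eg², CFSE = -0.4Δₒ = -6204 cm⁻¹.
Low-spin t₂g⁶ eg⁰ gives -2.4Δₒ = -37224 cm⁻¹, but forming 2 extra pairs costs 2P = 43540 cm⁻¹, so E(LS) = -37224 + 43540 = 6316 cm⁻¹.
The difference is 6316 − (-6204) = 12520 cm⁻¹, so high-spin lies lower.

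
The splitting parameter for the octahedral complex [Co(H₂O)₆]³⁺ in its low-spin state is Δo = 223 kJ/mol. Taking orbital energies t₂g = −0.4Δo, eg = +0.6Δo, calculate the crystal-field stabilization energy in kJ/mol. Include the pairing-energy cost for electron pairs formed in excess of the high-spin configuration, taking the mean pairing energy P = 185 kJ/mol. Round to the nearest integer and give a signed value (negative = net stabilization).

-165

H₂O is neutral, so the +3 overall charge sits on Co: oxidation state +3.
Group 9 minus oxidation state +3 gives a d⁶ configuration for Co³⁺.
Configuration: t₂g⁶ eg⁰.
The orbital stabilization is -2.4Δo = -2.4 × 223 = -535 kJ/mol.
Relative to high-spin t₂g⁴ eg² (1 paired), the low-spin configuration has 2 additional pairs, contributing +2 × 185 = +370 kJ/mol.
Net CFSE = -535 + 370 = -165 kJ/mol.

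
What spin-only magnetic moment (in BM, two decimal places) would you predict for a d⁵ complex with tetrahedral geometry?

5.92 BM

With tetrahedral geometry the complex is necessarily high-spin.
Configuration: e² t₂³ → 5 unpaired electrons.
μ(spin-only) = √[5(5+2)] = √35 ≈ 5.92 BM.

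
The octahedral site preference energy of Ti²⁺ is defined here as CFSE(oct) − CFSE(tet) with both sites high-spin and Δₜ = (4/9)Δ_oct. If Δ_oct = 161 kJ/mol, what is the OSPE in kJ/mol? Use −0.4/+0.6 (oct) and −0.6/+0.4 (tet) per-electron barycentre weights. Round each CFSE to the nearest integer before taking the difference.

Group 4 minus oxidation state +2 gives a d² configuration for Ti²⁺.
In an octahedral site d² (HS) is t2g^2 e_g^0, giving CFSE(oct) = -0.8Δ_oct = -129 kJ/mol.
Tetrahedral e^2 t2^0 gives -1.2Δₜ = -1.2 × (4/9) × 161 = -86 kJ/mol.
OSPE = CFSE(oct) − CFSE(tet) = -129 − (-86) = -43 kJ/mol.

-43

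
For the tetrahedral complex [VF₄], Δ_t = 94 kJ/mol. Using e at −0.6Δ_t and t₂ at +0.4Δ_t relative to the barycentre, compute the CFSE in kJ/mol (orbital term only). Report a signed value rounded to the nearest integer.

-56

Each F⁻ contributes -1; 4 × (-1) = -4. With overall charge +0, V is in the +4 oxidation state.
Group 5 minus oxidation state +4 gives a d¹ configuration for V⁴⁺.
Tetrahedral fields are weak (Δₜ ≈ 4/9 Δₒ), so electrons fill high-spin.
Configuration: e¹ t₂⁰.
CFSE(orbital) = 1×(-0.6Δ_t) + 0×(0.4Δ_t) = -0.6Δ_t; with Δ_t = 94 kJ/mol that is -56 kJ/mol.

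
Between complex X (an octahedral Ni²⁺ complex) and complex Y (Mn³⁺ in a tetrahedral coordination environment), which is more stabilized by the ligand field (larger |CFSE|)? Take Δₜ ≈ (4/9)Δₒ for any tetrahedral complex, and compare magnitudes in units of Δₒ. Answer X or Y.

X: Ni sits in group 10; removing 2 electrons leaves Ni²⁺ with 10 − 2 = 8 d electrons; t2g^6 e_g^2, CFSE = -1.2Δₒ.
Y: Mn sits in group 7; removing 3 electrons leaves Mn³⁺ with 7 − 3 = 4 d electrons; Tetrahedral splitting is small, so the complex is high-spin; e^2 t2^2, CFSE = -0.4Δₜ ≈ -0.18Δₒ.
So X has the larger |CFSE|.

X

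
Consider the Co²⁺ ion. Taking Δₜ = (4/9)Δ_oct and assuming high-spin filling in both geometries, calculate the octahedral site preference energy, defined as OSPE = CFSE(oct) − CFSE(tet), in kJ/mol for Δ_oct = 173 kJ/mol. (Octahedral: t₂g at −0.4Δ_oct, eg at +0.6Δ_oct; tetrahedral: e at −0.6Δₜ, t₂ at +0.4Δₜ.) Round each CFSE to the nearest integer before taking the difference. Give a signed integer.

Co²⁺: group 9, so d-count = 9 − 2 = 7.
In an octahedral site d⁷ (HS) is t₂g⁵ eg², giving CFSE(oct) = -0.8Δ_oct = -138 kJ/mol.
In a tetrahedral site the filling is e⁴ t₂³: CFSE(tet) = -1.2Δₜ = -1.2 × (4/9)(173) = -92 kJ/mol.
OSPE = -138 − (-92) = -46 kJ/mol.

-46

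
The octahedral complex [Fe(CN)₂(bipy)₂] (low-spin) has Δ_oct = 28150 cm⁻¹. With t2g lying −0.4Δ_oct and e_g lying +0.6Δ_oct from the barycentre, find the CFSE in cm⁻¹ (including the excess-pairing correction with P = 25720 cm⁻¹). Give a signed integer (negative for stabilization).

Ligand charges: 2×(-1) from CN⁻ and 2×(+0) from bipy sum to -2; with overall charge +0, Fe is +2.
Fe²⁺: group 8, so d-count = 8 − 2 = 6.
The d⁶ electrons fill as t2g^6 e_g^0.
CFSE(orbital) = 6×(-0.4Δ_oct) + 0×(0.6Δ_oct) = -2.4Δ_oct; with Δ_oct = 28150 cm⁻¹ that is -67560 cm⁻¹.
High-spin d⁶ would be t2g^4 e_g^2 with 1 pair; low-spin has 3, so 2 excess pairs cost +2P = +51440 cm⁻¹.
Combining: -67560 + 51440 = -16120 cm⁻¹.

-16120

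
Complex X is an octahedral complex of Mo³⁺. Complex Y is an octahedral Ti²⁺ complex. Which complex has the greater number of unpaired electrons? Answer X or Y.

X: Mo sits in group 6; removing 3 electrons leaves Mo³⁺ with 6 − 3 = 3 d electrons; t2g^3 e_g^0 → 3 unpaired.
Y: Group 4 minus oxidation state +2 gives a d² configuration for Ti²⁺; For octahedral d² the high- and low-spin configurations coincide; t2g^2 e_g^0 → 2 unpaired.
So X has more unpaired electrons.

X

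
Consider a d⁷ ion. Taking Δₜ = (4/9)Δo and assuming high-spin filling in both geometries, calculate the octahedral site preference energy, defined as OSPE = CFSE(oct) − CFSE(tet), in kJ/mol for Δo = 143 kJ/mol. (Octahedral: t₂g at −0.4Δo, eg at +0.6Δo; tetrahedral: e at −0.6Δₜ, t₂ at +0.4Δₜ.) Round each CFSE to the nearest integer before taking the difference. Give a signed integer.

-38

In an octahedral site d⁷ (HS) is t₂g⁵ eg², giving CFSE(oct) = -0.8Δo = -114 kJ/mol.
Tetrahedral: e⁴ t₂³, CFSE = 4(−0.6) + 3(+0.4) = -1.2Δₜ = -1.2 × (4/9) × 143 = -76 kJ/mol.
OSPE = CFSE(oct) − CFSE(tet) = -114 − (-76) = -38 kJ/mol.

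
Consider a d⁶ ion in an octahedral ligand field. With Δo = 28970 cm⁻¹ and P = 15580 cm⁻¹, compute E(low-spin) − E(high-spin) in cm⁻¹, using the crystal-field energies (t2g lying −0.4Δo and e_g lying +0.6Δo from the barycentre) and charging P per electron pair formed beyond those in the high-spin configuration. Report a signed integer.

-26780

In the high-spin limit (t2g^4 e_g^2) the orbital term is -0.4Δo = -11588 cm⁻¹, with no excess pairing.
Low-spin t2g^6 e_g^0 gives -2.4Δo = -69528 cm⁻¹, but forming 2 extra pairs costs 2P = 31160 cm⁻¹, so E(LS) = -69528 + 31160 = -38368 cm⁻¹.
Thus E(LS) − E(HS) = -26780 cm⁻¹.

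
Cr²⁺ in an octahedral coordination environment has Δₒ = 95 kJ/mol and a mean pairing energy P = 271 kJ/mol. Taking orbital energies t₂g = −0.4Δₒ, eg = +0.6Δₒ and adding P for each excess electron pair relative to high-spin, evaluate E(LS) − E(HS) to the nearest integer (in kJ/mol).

176

Cr is in group 6, so Cr²⁺ is d⁴ (6 − 2 = 4).
High-spin d⁴ fills as t₂g³ eg¹ with CFSE 3(−0.4) + 1(+0.6) = -0.6Δₒ = -57 kJ/mol.
Low-spin t₂g⁴ eg⁰ gives -1.6Δₒ = -152 kJ/mol, but forming 1 extra pair costs 1P = 271 kJ/mol, so E(LS) = -152 + 271 = 119 kJ/mol.
The difference is 119 − (-57) = 176 kJ/mol, so high-spin lies lower.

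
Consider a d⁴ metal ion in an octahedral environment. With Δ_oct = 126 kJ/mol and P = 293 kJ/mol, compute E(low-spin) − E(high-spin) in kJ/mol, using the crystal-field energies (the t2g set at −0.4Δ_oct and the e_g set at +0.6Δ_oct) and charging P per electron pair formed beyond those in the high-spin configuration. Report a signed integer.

High-spin: t2g^3 e_g^1, CFSE = -0.6Δ_oct = -76 kJ/mol.
Low-spin t2g^4 e_g^0 gives -1.6Δ_oct = -202 kJ/mol, but forming 1 extra pair costs 1P = 293 kJ/mol, so E(LS) = -202 + 293 = 91 kJ/mol.
E(LS) − E(HS) = 91 − (-76) = 167 kJ/mol.

167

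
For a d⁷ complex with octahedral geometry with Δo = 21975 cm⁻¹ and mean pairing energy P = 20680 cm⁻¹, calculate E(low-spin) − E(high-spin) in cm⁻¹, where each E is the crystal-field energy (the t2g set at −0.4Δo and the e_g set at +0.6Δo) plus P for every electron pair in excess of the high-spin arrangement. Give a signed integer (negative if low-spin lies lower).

-1295

High-spin: t2g^5 e_g^2, CFSE = -0.8Δo = -17580 cm⁻¹.
Low-spin: t2g^6 e_g^1, orbital CFSE = -1.8Δo = -39555 cm⁻¹; plus 1 excess pair × P = +20680 cm⁻¹; total -18875 cm⁻¹.
E(LS) − E(HS) = -18875 − (-17580) = -1295 cm⁻¹.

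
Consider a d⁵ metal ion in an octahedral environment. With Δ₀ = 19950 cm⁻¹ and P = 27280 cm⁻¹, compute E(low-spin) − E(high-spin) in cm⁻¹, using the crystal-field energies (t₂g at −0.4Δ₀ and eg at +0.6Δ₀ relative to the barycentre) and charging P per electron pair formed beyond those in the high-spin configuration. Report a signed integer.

14660

High-spin: t₂g³ eg², CFSE = 0.0Δ₀ = 0 cm⁻¹.
Low-spin t₂g⁵ eg⁰ gives -2.0Δ₀ = -39900 cm⁻¹, but forming 2 extra pairs costs 2P = 54560 cm⁻¹, so E(LS) = -39900 + 54560 = 14660 cm⁻¹.
Thus E(LS) − E(HS) = 14660 cm⁻¹.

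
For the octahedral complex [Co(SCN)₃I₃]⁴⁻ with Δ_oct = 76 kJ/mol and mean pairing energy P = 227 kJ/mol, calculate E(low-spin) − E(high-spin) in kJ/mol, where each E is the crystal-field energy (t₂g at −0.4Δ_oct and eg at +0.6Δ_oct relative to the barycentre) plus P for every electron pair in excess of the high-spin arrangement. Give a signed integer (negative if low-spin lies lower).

151

Ligand charges: 3×(-1) from SCN⁻ and 3×(-1) from I⁻ sum to -6; with overall charge -4, Co is +2.
Co sits in group 9; removing 2 electrons leaves Co²⁺ with 9 − 2 = 7 d electrons.
High-spin d⁷ fills as t₂g⁵ eg² with CFSE 5(−0.4) + 2(+0.6) = -0.8Δ_oct = -61 kJ/mol.
Low-spin: t₂g⁶ eg¹, orbital CFSE = -1.8Δ_oct = -137 kJ/mol; plus 1 excess pair × P = +227 kJ/mol; total 90 kJ/mol.
Thus E(LS) − E(HS) = 151 kJ/mol.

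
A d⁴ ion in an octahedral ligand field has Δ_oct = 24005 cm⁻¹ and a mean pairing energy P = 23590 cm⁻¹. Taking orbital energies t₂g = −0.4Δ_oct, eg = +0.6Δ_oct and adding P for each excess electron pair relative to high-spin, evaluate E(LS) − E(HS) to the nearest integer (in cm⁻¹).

-415

In the high-spin limit (t₂g³ eg¹) the orbital term is -0.6Δ_oct = -14403 cm⁻¹, with no excess pairing.
For low-spin the configuration is t₂g⁴ eg⁰: orbital energy -1.6 × 24005 = -38408 cm⁻¹, and 1 additional pair relative to high-spin adds 23590 cm⁻¹, giving -14818 cm⁻¹.
E(LS) − E(HS) = -14818 − (-14403) = -415 cm⁻¹.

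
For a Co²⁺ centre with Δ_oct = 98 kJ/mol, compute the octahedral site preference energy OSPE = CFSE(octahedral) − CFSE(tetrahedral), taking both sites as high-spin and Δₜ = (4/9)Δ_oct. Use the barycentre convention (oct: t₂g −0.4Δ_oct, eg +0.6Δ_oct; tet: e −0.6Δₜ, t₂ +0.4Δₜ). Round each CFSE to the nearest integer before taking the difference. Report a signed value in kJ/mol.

Co²⁺: group 9, so d-count = 9 − 2 = 7.
In an octahedral site d⁷ (HS) is t2g^5 e_g^2, giving CFSE(oct) = -0.8Δ_oct = -78 kJ/mol.
Tetrahedral e^4 t2^3 gives -1.2Δₜ = -1.2 × (4/9) × 98 = -52 kJ/mol.
OSPE = -78 − (-52) = -26 kJ/mol.

-26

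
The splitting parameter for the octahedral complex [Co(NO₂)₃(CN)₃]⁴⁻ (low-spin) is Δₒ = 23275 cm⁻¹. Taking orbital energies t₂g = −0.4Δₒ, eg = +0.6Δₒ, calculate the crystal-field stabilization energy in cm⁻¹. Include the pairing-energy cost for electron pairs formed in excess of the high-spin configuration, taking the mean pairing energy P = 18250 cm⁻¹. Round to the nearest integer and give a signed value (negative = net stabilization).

Ligand charges: 3×(-1) from NO₂⁻ and 3×(-1) from CN⁻ sum to -6; with overall charge -4, Co is +2.
Co sits in group 9; removing 2 electrons leaves Co²⁺ with 9 − 2 = 7 d electrons.
Configuration: t₂g⁶ eg¹.
Orbital CFSE = 6(-0.4) + 1(0.6) = -1.8Δₒ = -1.8 × 23275 = -41895 cm⁻¹.
Relative to high-spin t₂g⁵ eg² (2 paired), the low-spin configuration has 1 additional pair, contributing +1 × 18250 = +18250 cm⁻¹.
Overall CFSE = -41895 + 18250 = -23645 cm⁻¹.

-23645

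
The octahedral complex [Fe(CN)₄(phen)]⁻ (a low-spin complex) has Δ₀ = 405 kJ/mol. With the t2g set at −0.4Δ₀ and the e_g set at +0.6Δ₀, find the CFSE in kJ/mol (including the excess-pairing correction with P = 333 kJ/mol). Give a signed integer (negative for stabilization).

-144

Ligand charges: 4×(-1) from CN⁻ and 1×(+0) from phen sum to -4; with overall charge -1, Fe is +3.
Fe is in group 8, so Fe³⁺ is d⁵ (8 − 3 = 5).
The d⁵ electrons fill as t2g^5 e_g^0.
CFSE(orbital) = 5×(-0.4Δ₀) + 0×(0.6Δ₀) = -2.0Δ₀; with Δ₀ = 405 kJ/mol that is -810 kJ/mol.
Relative to high-spin t2g^3 e_g^2 (0 paired), the low-spin configuration has 2 additional pairs, contributing +2 × 333 = +666 kJ/mol.
Overall CFSE = -810 + 666 = -144 kJ/mol.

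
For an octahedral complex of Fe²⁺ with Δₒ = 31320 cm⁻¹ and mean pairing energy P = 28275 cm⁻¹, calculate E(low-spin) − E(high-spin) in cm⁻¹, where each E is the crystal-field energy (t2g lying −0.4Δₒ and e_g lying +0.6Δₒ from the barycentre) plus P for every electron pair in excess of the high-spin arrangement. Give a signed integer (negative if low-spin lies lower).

-6090

Group 8 minus oxidation state +2 gives a d⁶ configuration for Fe²⁺.
High-spin d⁶ fills as t2g^4 e_g^2 with CFSE 4(−0.4) + 2(+0.6) = -0.4Δₒ = -12528 cm⁻¹.
Low-spin: t2g^6 e_g^0, orbital CFSE = -2.4Δₒ = -75168 cm⁻¹; plus 2 excess pairs × P = +56550 cm⁻¹; total -18618 cm⁻¹.
The difference is -18618 − (-12528) = -6090 cm⁻¹, so low-spin lies lower.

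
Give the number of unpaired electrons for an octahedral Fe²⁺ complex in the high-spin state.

4

Fe sits in group 8; removing 2 electrons leaves Fe²⁺ with 8 − 2 = 6 d electrons.
Configuration: t₂g⁴ eg², giving 4 unpaired electrons.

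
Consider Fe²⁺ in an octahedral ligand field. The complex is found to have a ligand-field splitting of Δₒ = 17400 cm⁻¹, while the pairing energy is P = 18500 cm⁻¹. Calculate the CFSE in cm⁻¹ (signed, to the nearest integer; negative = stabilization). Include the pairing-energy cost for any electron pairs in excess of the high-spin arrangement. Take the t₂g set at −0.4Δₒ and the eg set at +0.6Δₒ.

-6960

Fe²⁺: group 8, so d-count = 8 − 2 = 6.
Since Δₒ = 17400 cm⁻¹ < P = 18500 cm⁻¹, the complex adopts the high-spin configuration.
Configuration: t₂g⁴ eg².
Orbital CFSE = -0.4Δₒ = -0.4 × 17400 = -6960 cm⁻¹.
High-spin has no excess pairs, so no pairing correction applies.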